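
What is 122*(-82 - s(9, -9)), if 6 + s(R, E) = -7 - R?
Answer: -7320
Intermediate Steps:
s(R, E) = -13 - R (s(R, E) = -6 + (-7 - R) = -13 - R)
122*(-82 - s(9, -9)) = 122*(-82 - (-13 - 1*9)) = 122*(-82 - (-13 - 9)) = 122*(-82 - 1*(-22)) = 122*(-82 + 22) = 122*(-60) = -7320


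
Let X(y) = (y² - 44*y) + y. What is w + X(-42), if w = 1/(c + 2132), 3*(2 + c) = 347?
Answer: 24051093/6737 ≈ 3570.0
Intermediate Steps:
c = 341/3 (c = -2 + (⅓)*347 = -2 + 347/3 = 341/3 ≈ 113.67)
X(y) = y² - 43*y
w = 3/6737 (w = 1/(341/3 + 2132) = 1/(6737/3) = 3/6737 ≈ 0.00044530)
w + X(-42) = 3/6737 - 42*(-43 - 42) = 3/6737 - 42*(-85) = 3/6737 + 3570 = 24051093/6737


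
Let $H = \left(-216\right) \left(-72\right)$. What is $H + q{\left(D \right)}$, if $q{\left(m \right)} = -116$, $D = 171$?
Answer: $15436$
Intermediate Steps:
$H = 15552$
$H + q{\left(D \right)} = 15552 - 116 = 15436$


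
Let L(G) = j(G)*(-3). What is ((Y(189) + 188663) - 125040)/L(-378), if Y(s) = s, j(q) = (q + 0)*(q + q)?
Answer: -2279/30618 ≈ -0.074433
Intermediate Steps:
j(q) = 2*q² (j(q) = q*(2*q) = 2*q²)
L(G) = -6*G² (L(G) = (2*G²)*(-3) = -6*G²)
((Y(189) + 188663) - 125040)/L(-378) = ((189 + 188663) - 125040)/((-6*(-378)²)) = (188852 - 125040)/((-6*142884)) = 63812/(-857304) = 63812*(-1/857304) = -2279/30618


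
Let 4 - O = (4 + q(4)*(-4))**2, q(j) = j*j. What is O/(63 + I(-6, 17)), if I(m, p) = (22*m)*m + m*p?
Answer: -3596/753 ≈ -4.7756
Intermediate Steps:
q(j) = j**2
I(m, p) = 22*m**2 + m*p
O = -3596 (O = 4 - (4 + 4**2*(-4))**2 = 4 - (4 + 16*(-4))**2 = 4 - (4 - 64)**2 = 4 - 1*(-60)**2 = 4 - 1*3600 = 4 - 3600 = -3596)
O/(63 + I(-6, 17)) = -3596/(63 - 6*(17 + 22*(-6))) = -3596/(63 - 6*(17 - 132)) = -3596/(63 - 6*(-115)) = -3596/(63 + 690) = -3596/753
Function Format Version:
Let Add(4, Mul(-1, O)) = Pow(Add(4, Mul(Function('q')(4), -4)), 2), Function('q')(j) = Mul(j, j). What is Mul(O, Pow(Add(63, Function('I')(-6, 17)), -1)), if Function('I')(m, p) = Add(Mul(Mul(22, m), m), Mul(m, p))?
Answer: Rational(-3596, 753) ≈ -4.7756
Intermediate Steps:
Function('q')(j) = Pow(j, 2)
Function('I')(m, p) = Add(Mul(22, Pow(m, 2)), Mul(m, p))
O = -3596 (O = Add(4, Mul(-1, Pow(Add(4, Mul(Pow(4, 2), -4)), 2))) = Add(4, Mul(-1, Pow(Add(4, Mul(16, -4)), 2))) = Add(4, Mul(-1, Pow(Add(4, -64), 2))) = Add(4, Mul(-1, Pow(-60, 2))) = Add(4, Mul(-1, 3600)) = Add(4, -3600) = -3596)
Mul(O, Pow(Add(63, Function('I')(-6, 17)), -1)) = Mul(-3596, Pow(Add(63, Mul(-6, Add(17, Mul(22, -6)))), -1)) = Mul(-3596, Pow(Add(63, Mul(-6, Add(17, -132))), -1)) = Mul(-3596, Pow(Add(63, Mul(-6, -115)), -1)) = Mul(-3596, Pow(Add(63, 690), -1)) = Mul(-3596, Pow(753, -1)) = Mul(-3596, Rational(1, 753)) = Rational(-3596, 753)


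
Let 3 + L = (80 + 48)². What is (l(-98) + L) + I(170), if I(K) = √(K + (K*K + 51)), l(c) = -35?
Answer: 16346 + √29121 ≈ 16517.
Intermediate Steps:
L = 16381 (L = -3 + (80 + 48)² = -3 + 128² = -3 + 16384 = 16381)
I(K) = √(51 + K + K²) (I(K) = √(K + (K² + 51)) = √(K + (51 + K²)) = √(51 + K + K²))
(l(-98) + L) + I(170) = (-35 + 16381) + √(51 + 170 + 170²) = 16346 + √(51 + 170 + 28900) = 16346 + √29121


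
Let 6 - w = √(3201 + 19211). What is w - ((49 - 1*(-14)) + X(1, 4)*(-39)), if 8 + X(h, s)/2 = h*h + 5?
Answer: -213 - 2*√5603 ≈ -362.71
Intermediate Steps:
w = 6 - 2*√5603 (w = 6 - √(3201 + 19211) = 6 - √22412 = 6 - 2*√5603 ≈ -143.71)
X(h, s) = -6 + 2*h² (X(h, s) = -16 + 2*(h*h + 5) = -16 + 2*(h² + 5) = -16 + 2*(5 + h²) = -16 + (10 + 2*h²) = -6 + 2*h²)
w - ((49 - 1*(-14)) + X(1, 4)*(-39)) = (6 - 2*√5603) - ((49 - 1*(-14)) + (-6 + 2*1²)*(-39)) = (6 - 2*√5603) - ((49 + 14) + (-6 + 2*1)*(-39)) = (6 - 2*√5603) - (63 + (-6 + 2)*(-39)) = (6 - 2*√5603) - (63 - 4*(-39)) = (6 - 2*√5603) - (63 + 156) = (6 - 2*√5603) - 1*219 = (6 - 2*√5603) - 219 = -213 - 2*√5603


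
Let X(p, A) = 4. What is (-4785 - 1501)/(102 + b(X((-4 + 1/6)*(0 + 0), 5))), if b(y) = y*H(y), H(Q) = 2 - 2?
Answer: -3143/51 ≈ -61.627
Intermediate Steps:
H(Q) = 0
b(y) = 0 (b(y) = y*0 = 0)
(-4785 - 1501)/(102 + b(X((-4 + 1/6)*(0 + 0), 5))) = (-4785 - 1501)/(102 + 0) = -6286/102 = -6286*1/102 = -3143/51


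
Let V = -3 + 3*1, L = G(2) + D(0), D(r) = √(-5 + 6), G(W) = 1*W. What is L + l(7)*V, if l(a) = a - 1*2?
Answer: 3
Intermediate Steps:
G(W) = W
D(r) = 1 (D(r) = √1 = 1)
L = 3 (L = 2 + 1 = 3)
V = 0 (V = -3 + 3 = 0)
l(a) = -2 + a (l(a) = a - 2 = -2 + a)
L + l(7)*V = 3 + (-2 + 7)*0 = 3 + 5*0 = 3 + 0 = 3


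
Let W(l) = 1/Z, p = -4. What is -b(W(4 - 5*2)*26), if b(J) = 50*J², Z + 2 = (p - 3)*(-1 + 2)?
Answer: -33800/81 ≈ -417.28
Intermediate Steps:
Z = -9 (Z = -2 + (-4 - 3)*(-1 + 2) = -2 - 7*1 = -2 - 7 = -9)
W(l) = -⅑ (W(l) = 1/(-9) = -⅑)
-b(W(4 - 5*2)*26) = -50*(-⅑*26)² = -50*(-26/9)² = -50*676/81 = -1*33800/81 = -33800/81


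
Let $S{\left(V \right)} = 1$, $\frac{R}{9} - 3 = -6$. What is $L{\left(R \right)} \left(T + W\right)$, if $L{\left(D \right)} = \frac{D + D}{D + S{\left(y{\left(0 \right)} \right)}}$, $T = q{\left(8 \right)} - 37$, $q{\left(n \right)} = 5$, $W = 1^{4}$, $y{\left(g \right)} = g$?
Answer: $- \frac{837}{13} \approx -64.385$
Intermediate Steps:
$R = -27$ ($R = 27 + 9 \left(-6\right) = 27 - 54 = -27$)
$W = 1$
$T = -32$ ($T = 5 - 37 = -32$)
$L{\left(D \right)} = \frac{2 D}{1 + D}$ ($L{\left(D \right)} = \frac{D + D}{D + 1} = \frac{2 D}{1 + D}$)
$L{\left(R \right)} \left(T + W\right) = 2 \left(-27\right) \frac{1}{1 - 27} \left(-32 + 1\right) = 2 \left(-27\right) \frac{1}{-26} \left(-31\right) = 2 \left(-27\right) \left(- \frac{1}{26}\right) \left(-31\right) = \frac{27}{13} \left(-31\right) = - \frac{837}{13}$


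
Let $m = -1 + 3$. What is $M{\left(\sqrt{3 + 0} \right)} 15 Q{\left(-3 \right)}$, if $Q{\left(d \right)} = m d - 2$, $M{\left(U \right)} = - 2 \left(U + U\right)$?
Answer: $480 \sqrt{3} \approx 831.38$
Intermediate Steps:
$m = 2$
$M{\left(U \right)} = - 4 U$ ($M{\left(U \right)} = - 2 \cdot 2 U = - 4 U$)
$Q{\left(d \right)} = -2 + 2 d$ ($Q{\left(d \right)} = 2 d - 2 = -2 + 2 d$)
$M{\left(\sqrt{3 + 0} \right)} 15 Q{\left(-3 \right)} = - 4 \sqrt{3 + 0} \cdot 15 \left(-2 + 2 \left(-3\right)\right) = - 4 \sqrt{3} \cdot 15 \left(-2 - 6\right) = - 60 \sqrt{3} \left(-8\right) = 480 \sqrt{3}$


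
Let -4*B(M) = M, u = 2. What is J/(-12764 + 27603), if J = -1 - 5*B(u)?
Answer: 3/29678 ≈ 0.00010108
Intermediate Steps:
B(M) = -M/4
J = 3/2 (J = -1 - (-5)*2/4 = -1 - 5*(-1/2) = -1 + 5/2 = 3/2 ≈ 1.5000)
J/(-12764 + 27603) = 3/(2*(-12764 + 27603)) = (3/2)/14839 = (3/2)*(1/14839) = 3/29678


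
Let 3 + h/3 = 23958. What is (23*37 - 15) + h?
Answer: 72701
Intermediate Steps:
h = 71865 (h = -9 + 3*23958 = -9 + 71874 = 71865)
(23*37 - 15) + h = (23*37 - 15) + 71865 = (851 - 15) + 71865 = 836 + 71865 = 72701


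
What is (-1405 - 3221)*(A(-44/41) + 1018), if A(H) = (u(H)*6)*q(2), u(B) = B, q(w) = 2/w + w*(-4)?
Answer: -201628836/41 ≈ -4.9178e+6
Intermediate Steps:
q(w) = -4*w + 2/w (q(w) = 2/w - 4*w = -4*w + 2/w)
A(H) = -42*H (A(H) = (H*6)*(-4*2 + 2/2) = (6*H)*(-8 + 2*(1/2)) = (6*H)*(-8 + 1) = (6*H)*(-7) = -42*H)
(-1405 - 3221)*(A(-44/41) + 1018) = (-1405 - 3221)*(-(-1848)/41 + 1018) = -4626*(-(-1848)/41 + 1018) = -4626*(-42*(-44/41) + 1018) = -4626*(1848/41 + 1018) = -4626*43586/41 = -201628836/41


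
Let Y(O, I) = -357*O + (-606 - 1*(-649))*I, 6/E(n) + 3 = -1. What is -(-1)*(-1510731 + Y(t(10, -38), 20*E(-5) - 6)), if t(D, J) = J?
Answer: -1498713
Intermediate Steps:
E(n) = -3/2 (E(n) = 6/(-3 - 1) = 6/(-4) = 6*(-1/4) = -3/2)
Y(O, I) = -357*O + 43*I (Y(O, I) = -357*O + (-606 + 649)*I = -357*O + 43*I)
-(-1)*(-1510731 + Y(t(10, -38), 20*E(-5) - 6)) = -(-1)*(-1510731 + (-357*(-38) + 43*(20*(-3/2) - 6))) = -(-1)*(-1510731 + (13566 + 43*(-30 - 6))) = -(-1)*(-1510731 + (13566 + 43*(-36))) = -(-1)*(-1510731 + (13566 - 1548)) = -(-1)*(-1510731 + 12018) = -(-1)*(-1498713) = -1*1498713 = -1498713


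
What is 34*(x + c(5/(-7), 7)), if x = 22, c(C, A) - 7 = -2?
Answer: 918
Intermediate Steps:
c(C, A) = 5 (c(C, A) = 7 - 2 = 5)
34*(x + c(5/(-7), 7)) = 34*(22 + 5) = 34*27 = 918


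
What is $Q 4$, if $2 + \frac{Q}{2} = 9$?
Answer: $56$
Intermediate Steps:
$Q = 14$ ($Q = -4 + 2 \cdot 9 = -4 + 18 = 14$)
$Q 4 = 14 \cdot 4 = 56$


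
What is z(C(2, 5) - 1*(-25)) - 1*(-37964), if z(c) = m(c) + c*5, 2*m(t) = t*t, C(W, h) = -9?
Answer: 38172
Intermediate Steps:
m(t) = t²/2 (m(t) = (t*t)/2 = t²/2)
z(c) = c²/2 + 5*c (z(c) = c²/2 + c*5 = c²/2 + 5*c)
z(C(2, 5) - 1*(-25)) - 1*(-37964) = (-9 - 1*(-25))*(10 + (-9 - 1*(-25)))/2 - 1*(-37964) = (-9 + 25)*(10 + (-9 + 25))/2 + 37964 = (½)*16*(10 + 16) + 37964 = (½)*16*26 + 37964 = 208 + 37964 = 38172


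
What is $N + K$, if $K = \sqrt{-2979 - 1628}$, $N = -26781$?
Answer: $-26781 + i \sqrt{4607} \approx -26781.0 + 67.875 i$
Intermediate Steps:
$K = i \sqrt{4607}$ ($K = \sqrt{-4607} = i \sqrt{4607} \approx 67.875 i$)
$N + K = -26781 + i \sqrt{4607}$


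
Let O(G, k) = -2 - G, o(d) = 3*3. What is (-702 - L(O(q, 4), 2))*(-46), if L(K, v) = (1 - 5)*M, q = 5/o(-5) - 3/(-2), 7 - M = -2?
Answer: 30636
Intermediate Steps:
M = 9 (M = 7 - 1*(-2) = 7 + 2 = 9)
o(d) = 9
q = 37/18 (q = 5/9 - 3/(-2) = 5*(1/9) - 3*(-1/2) = 5/9 + 3/2 = 37/18 ≈ 2.0556)
L(K, v) = -36 (L(K, v) = (1 - 5)*9 = -4*9 = -36)
(-702 - L(O(q, 4), 2))*(-46) = (-702 - 1*(-36))*(-46) = (-702 + 36)*(-46) = -666*(-46) = 30636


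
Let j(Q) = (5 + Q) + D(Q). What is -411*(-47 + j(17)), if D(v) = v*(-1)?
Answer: 17262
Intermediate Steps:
D(v) = -v
j(Q) = 5 (j(Q) = (5 + Q) - Q = 5)
-411*(-47 + j(17)) = -411*(-47 + 5) = -411*(-42) = 17262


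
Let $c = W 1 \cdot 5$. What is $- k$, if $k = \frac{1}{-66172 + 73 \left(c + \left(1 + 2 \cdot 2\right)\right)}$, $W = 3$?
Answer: $\frac{1}{64712} \approx 1.5453 \cdot 10^{-5}$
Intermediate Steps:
$c = 15$ ($c = 3 \cdot 1 \cdot 5 = 3 \cdot 5 = 15$)
$k = - \frac{1}{64712}$ ($k = \frac{1}{-66172 + 73 \left(15 + \left(1 + 2 \cdot 2\right)\right)} = \frac{1}{-66172 + 73 \left(15 + \left(1 + 4\right)\right)} = \frac{1}{-66172 + 73 \left(15 + 5\right)} = \frac{1}{-66172 + 73 \cdot 20} = \frac{1}{-66172 + 1460} = \frac{1}{-64712} = - \frac{1}{64712} \approx -1.5453 \cdot 10^{-5}$)
$- k = \left(-1\right) \left(- \frac{1}{64712}\right) = \frac{1}{64712}$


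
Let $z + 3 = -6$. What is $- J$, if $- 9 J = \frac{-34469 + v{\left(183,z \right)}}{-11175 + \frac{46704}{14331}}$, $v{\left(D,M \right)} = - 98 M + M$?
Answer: $\frac{160488092}{480306663} \approx 0.33414$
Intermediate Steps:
$z = -9$ ($z = -3 - 6 = -9$)
$v{\left(D,M \right)} = - 97 M$
$J = - \frac{160488092}{480306663}$ ($J = - \frac{\left(-34469 - -873\right) \frac{1}{-11175 + \frac{46704}{14331}}}{9} = - \frac{\left(-34469 + 873\right) \frac{1}{-11175 + 46704 \cdot \frac{1}{14331}}}{9} = - \frac{\left(-33596\right) \frac{1}{-11175 + \frac{15568}{4777}}}{9} = - \frac{\left(-33596\right) \frac{1}{- \frac{53367407}{4777}}}{9} = - \frac{\left(-33596\right) \left(- \frac{4777}{53367407}\right)}{9} = \left(- \frac{1}{9}\right) \frac{160488092}{53367407} = - \frac{160488092}{480306663} \approx -0.33414$)
$- J = \left(-1\right) \left(- \frac{160488092}{480306663}\right) = \frac{160488092}{480306663}$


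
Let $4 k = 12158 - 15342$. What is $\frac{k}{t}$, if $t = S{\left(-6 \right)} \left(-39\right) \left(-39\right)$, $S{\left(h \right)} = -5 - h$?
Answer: $- \frac{796}{1521} \approx -0.52334$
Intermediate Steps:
$k = -796$ ($k = \frac{12158 - 15342}{4} = \frac{1}{4} \left(-3184\right) = -796$)
$t = 1521$ ($t = \left(-5 - -6\right) \left(-39\right) \left(-39\right) = \left(-5 + 6\right) \left(-39\right) \left(-39\right) = 1 \left(-39\right) \left(-39\right) = \left(-39\right) \left(-39\right) = 1521$)
$\frac{k}{t} = - \frac{796}{1521}$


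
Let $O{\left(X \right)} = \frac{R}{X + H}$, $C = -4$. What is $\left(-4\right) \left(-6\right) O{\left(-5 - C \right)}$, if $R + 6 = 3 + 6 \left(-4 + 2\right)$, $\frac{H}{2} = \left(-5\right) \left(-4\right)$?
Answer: $- \frac{120}{13} \approx -9.2308$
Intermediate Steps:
$H = 40$ ($H = 2 \left(\left(-5\right) \left(-4\right)\right) = 2 \cdot 20 = 40$)
$R = -15$ ($R = -6 + \left(3 + 6 \left(-4 + 2\right)\right) = -6 + \left(3 + 6 \left(-2\right)\right) = -6 + \left(3 - 12\right) = -6 - 9 = -15$)
$O{\left(X \right)} = - \frac{15}{40 + X}$ ($O{\left(X \right)} = - \frac{15}{X + 40} = - \frac{15}{40 + X}$)
$\left(-4\right) \left(-6\right) O{\left(-5 - C \right)} = \left(-4\right) \left(-6\right) \left(- \frac{15}{40 - 1}\right) = 24 \left(- \frac{15}{40 + \left(-5 + 4\right)}\right) = 24 \left(- \frac{15}{40 - 1}\right) = 24 \left(- \frac{15}{39}\right) = 24 \left(\left(-15\right) \frac{1}{39}\right) = 24 \left(- \frac{5}{13}\right) = - \frac{120}{13}$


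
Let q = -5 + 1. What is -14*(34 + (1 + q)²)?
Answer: -602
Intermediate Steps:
q = -4
-14*(34 + (1 + q)²) = -14*(34 + (1 - 4)²) = -14*(34 + (-3)²) = -14*(34 + 9) = -14*43 = -602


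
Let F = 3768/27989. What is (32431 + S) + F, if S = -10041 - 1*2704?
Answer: 550995222/27989 ≈ 19686.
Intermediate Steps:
S = -12745 (S = -10041 - 2704 = -12745)
F = 3768/27989 (F = 3768*(1/27989) = 3768/27989 ≈ 0.13462)
(32431 + S) + F = (32431 - 12745) + 3768/27989 = 19686 + 3768/27989 = 550995222/27989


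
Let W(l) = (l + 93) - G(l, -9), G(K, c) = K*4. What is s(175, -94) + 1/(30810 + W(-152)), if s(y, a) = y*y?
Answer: 960369376/31359 ≈ 30625.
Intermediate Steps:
G(K, c) = 4*K
s(y, a) = y²
W(l) = 93 - 3*l (W(l) = (l + 93) - 4*l = (93 + l) - 4*l = 93 - 3*l)
s(175, -94) + 1/(30810 + W(-152)) = 175² + 1/(30810 + (93 - 3*(-152))) = 30625 + 1/(30810 + (93 + 456)) = 30625 + 1/(30810 + 549) = 30625 + 1/31359 = 960369376/31359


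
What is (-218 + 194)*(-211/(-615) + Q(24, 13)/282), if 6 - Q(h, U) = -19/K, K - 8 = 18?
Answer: -1103118/125255 ≈ -8.8070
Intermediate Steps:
K = 26 (K = 8 + 18 = 26)
Q(h, U) = 175/26 (Q(h, U) = 6 - (-19)/26 = 6 - 1*(-19/26) = 6 + 19/26 = 175/26)
(-218 + 194)*(-211/(-615) + Q(24, 13)/282) = (-218 + 194)*(-211/(-615) + (175/26)/282) = -24*(-211*(-1/615) + (175/26)*(1/282)) = -24*(211/615 + 175/7332) = -24*183853/501020 = -1103118/125255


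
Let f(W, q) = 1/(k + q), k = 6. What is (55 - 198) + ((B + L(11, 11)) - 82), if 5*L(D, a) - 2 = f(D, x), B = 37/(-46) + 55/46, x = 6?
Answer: -61877/276 ≈ -224.19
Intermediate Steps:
f(W, q) = 1/(6 + q)
B = 9/23 (B = 37*(-1/46) + 55*(1/46) = -37/46 + 55/46 = 9/23 ≈ 0.39130)
L(D, a) = 5/12 (L(D, a) = 2/5 + 1/(5*(6 + 6)) = 2/5 + (1/5)/12 = 2/5 + (1/5)*(1/12) = 2/5 + 1/60 = 5/12)
(55 - 198) + ((B + L(11, 11)) - 82) = (55 - 198) + ((9/23 + 5/12) - 82) = -143 + (223/276 - 82) = -143 - 22409/276 = -61877/276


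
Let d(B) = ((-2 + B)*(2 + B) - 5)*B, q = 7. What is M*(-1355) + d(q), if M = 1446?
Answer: -1959050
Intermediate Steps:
d(B) = B*(-5 + (-2 + B)*(2 + B)) (d(B) = (-5 + (-2 + B)*(2 + B))*B = B*(-5 + (-2 + B)*(2 + B)))
M*(-1355) + d(q) = 1446*(-1355) + 7*(-9 + 7²) = -1959330 + 7*(-9 + 49) = -1959330 + 7*40 = -1959330 + 280 = -1959050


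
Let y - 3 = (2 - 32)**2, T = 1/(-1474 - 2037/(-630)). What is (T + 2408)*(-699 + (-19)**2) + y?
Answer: -35872032983/44123 ≈ -8.1300e+5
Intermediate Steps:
T = -30/44123 (T = 1/(-1474 - 2037*(-1/630)) = 1/(-1474 + 97/30) = 1/(-44123/30) = -30/44123 ≈ -0.00067992)
y = 903 (y = 3 + (2 - 32)**2 = 3 + (-30)**2 = 3 + 900 = 903)
(T + 2408)*(-699 + (-19)**2) + y = (-30/44123 + 2408)*(-699 + (-19)**2) + 903 = 106248154*(-699 + 361)/44123 + 903 = (106248154/44123)*(-338) + 903 = -35911876052/44123 + 903 = -35872032983/44123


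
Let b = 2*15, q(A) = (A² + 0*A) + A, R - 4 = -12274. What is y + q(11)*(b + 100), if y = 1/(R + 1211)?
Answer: 189772439/11059 ≈ 17160.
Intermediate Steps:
R = -12270 (R = 4 - 12274 = -12270)
q(A) = A + A² (q(A) = (A² + 0) + A = A² + A = A + A²)
b = 30
y = -1/11059 (y = 1/(-12270 + 1211) = 1/(-11059) = -1/11059 ≈ -9.0424e-5)
y + q(11)*(b + 100) = -1/11059 + (11*(1 + 11))*(30 + 100) = -1/11059 + (11*12)*130 = -1/11059 + 132*130 = -1/11059 + 17160 = 189772439/11059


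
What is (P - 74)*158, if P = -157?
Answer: -36498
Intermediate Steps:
(P - 74)*158 = (-157 - 74)*158 = -231*158 = -36498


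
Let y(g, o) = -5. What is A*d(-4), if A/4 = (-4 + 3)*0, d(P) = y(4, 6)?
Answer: 0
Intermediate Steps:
d(P) = -5
A = 0 (A = 4*((-4 + 3)*0) = 4*(-1*0) = 4*0 = 0)
A*d(-4) = 0*(-5) = 0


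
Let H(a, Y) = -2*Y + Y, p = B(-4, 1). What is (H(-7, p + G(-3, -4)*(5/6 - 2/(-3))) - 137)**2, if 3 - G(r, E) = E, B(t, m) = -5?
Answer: 81225/4 ≈ 20306.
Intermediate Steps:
p = -5
G(r, E) = 3 - E
H(a, Y) = -Y
(H(-7, p + G(-3, -4)*(5/6 - 2/(-3))) - 137)**2 = (-(-5 + (3 - 1*(-4))*(5/6 - 2/(-3))) - 137)**2 = (-(-5 + (3 + 4)*(5*(1/6) - 2*(-1/3))) - 137)**2 = (-(-5 + 7*(5/6 + 2/3)) - 137)**2 = (-(-5 + 7*(3/2)) - 137)**2 = (-(-5 + 21/2) - 137)**2 = (-1*11/2 - 137)**2 = (-11/2 - 137)**2 = (-285/2)**2 = 81225/4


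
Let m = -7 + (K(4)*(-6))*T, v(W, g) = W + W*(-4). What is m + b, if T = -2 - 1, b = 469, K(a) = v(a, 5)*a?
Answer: -402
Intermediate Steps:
v(W, g) = -3*W (v(W, g) = W - 4*W = -3*W)
K(a) = -3*a² (K(a) = (-3*a)*a = -3*a²)
T = -3
m = -871 (m = -7 + (-3*4²*(-6))*(-3) = -7 + (-3*16*(-6))*(-3) = -7 - 48*(-6)*(-3) = -7 + 288*(-3) = -7 - 864 = -871)
m + b = -871 + 469 = -402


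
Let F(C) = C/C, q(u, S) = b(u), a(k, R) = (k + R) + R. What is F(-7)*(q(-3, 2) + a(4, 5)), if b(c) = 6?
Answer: 20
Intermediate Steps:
a(k, R) = k + 2*R (a(k, R) = (R + k) + R = k + 2*R)
q(u, S) = 6
F(C) = 1
F(-7)*(q(-3, 2) + a(4, 5)) = 1*(6 + (4 + 2*5)) = 1*(6 + (4 + 10)) = 1*(6 + 14) = 1*20 = 20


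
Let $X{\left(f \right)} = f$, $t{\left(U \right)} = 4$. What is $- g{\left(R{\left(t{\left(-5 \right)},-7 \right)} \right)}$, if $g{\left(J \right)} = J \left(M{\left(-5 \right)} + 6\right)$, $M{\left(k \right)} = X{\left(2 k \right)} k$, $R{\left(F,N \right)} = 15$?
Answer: $-840$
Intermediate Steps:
$M{\left(k \right)} = 2 k^{2}$ ($M{\left(k \right)} = 2 k k = 2 k^{2}$)
$g{\left(J \right)} = 56 J$ ($g{\left(J \right)} = J \left(2 \left(-5\right)^{2} + 6\right) = J \left(2 \cdot 25 + 6\right) = J \left(50 + 6\right) = J 56 = 56 J$)
$- g{\left(R{\left(t{\left(-5 \right)},-7 \right)} \right)} = - 56 \cdot 15 = \left(-1\right) 840 = -840$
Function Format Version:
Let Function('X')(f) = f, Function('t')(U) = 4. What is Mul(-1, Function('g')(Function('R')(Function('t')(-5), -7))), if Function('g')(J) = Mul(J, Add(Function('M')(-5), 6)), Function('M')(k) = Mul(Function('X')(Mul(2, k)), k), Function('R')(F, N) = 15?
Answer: -840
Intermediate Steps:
Function('M')(k) = Mul(2, Pow(k, 2)) (Function('M')(k) = Mul(Mul(2, k), k) = Mul(2, Pow(k, 2)))
Function('g')(J) = Mul(56, J) (Function('g')(J) = Mul(J, Add(Mul(2, Pow(-5, 2)), 6)) = Mul(J, Add(Mul(2, 25), 6)) = Mul(J, Add(50, 6)) = Mul(J, 56) = Mul(56, J))
Mul(-1, Function('g')(Function('R')(Function('t')(-5), -7))) = Mul(-1, Mul(56, 15)) = Mul(-1, 840) = -840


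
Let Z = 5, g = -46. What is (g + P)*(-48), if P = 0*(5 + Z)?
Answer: 2208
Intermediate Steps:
P = 0 (P = 0*(5 + 5) = 0*10 = 0)
(g + P)*(-48) = (-46 + 0)*(-48) = -46*(-48) = 2208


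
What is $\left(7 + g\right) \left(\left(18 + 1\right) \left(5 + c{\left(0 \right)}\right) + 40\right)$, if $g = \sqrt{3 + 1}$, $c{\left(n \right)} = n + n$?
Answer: $1215$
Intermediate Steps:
$c{\left(n \right)} = 2 n$
$g = 2$ ($g = \sqrt{4} = 2$)
$\left(7 + g\right) \left(\left(18 + 1\right) \left(5 + c{\left(0 \right)}\right) + 40\right) = \left(7 + 2\right) \left(\left(18 + 1\right) \left(5 + 2 \cdot 0\right) + 40\right) = 9 \left(19 \left(5 + 0\right) + 40\right) = 9 \left(19 \cdot 5 + 40\right) = 9 \left(95 + 40\right) = 9 \cdot 135 = 1215$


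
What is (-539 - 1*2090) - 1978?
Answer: -4607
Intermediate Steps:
(-539 - 1*2090) - 1978 = (-539 - 2090) - 1978 = -2629 - 1978 = -4607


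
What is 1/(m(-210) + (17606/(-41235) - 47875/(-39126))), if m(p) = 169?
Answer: 179262290/30438135151 ≈ 0.0058894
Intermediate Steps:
1/(m(-210) + (17606/(-41235) - 47875/(-39126))) = 1/(169 + (17606/(-41235) - 47875/(-39126))) = 1/(169 + (17606*(-1/41235) - 47875*(-1/39126))) = 1/(169 + (-17606/41235 + 47875/39126)) = 1/(169 + 142808141/179262290) = 1/(30438135151/179262290) = 179262290/30438135151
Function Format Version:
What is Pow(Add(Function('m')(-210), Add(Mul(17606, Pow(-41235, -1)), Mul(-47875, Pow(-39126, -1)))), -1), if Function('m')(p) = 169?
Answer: Rational(179262290, 30438135151) ≈ 0.0058894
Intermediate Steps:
Pow(Add(Function('m')(-210), Add(Mul(17606, Pow(-41235, -1)), Mul(-47875, Pow(-39126, -1)))), -1) = Pow(Add(169, Add(Mul(17606, Pow(-41235, -1)), Mul(-47875, Pow(-39126, -1)))), -1) = Pow(Add(169, Add(Mul(17606, Rational(-1, 41235)), Mul(-47875, Rational(-1, 39126)))), -1) = Pow(Add(169, Add(Rational(-17606, 41235), Rational(47875, 39126))), -1) = Pow(Add(169, Rational(142808141, 179262290)), -1) = Pow(Rational(30438135151, 179262290), -1) = Rational(179262290, 30438135151)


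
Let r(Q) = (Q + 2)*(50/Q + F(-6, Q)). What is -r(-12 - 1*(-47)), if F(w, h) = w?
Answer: 1184/7 ≈ 169.14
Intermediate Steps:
r(Q) = (-6 + 50/Q)*(2 + Q) (r(Q) = (Q + 2)*(50/Q - 6) = (2 + Q)*(-6 + 50/Q) = (-6 + 50/Q)*(2 + Q))
-r(-12 - 1*(-47)) = -(38 - 6*(-12 - 1*(-47)) + 100/(-12 - 1*(-47))) = -(38 - 6*(-12 + 47) + 100/(-12 + 47)) = -(38 - 6*35 + 100/35) = -(38 - 210 + 100*(1/35)) = -(38 - 210 + 20/7) = -1*(-1184/7) = 1184/7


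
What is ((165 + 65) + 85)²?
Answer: 99225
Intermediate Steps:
((165 + 65) + 85)² = (230 + 85)² = 315² = 99225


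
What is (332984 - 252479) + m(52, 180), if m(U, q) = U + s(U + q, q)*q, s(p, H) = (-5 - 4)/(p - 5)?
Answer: 18284819/227 ≈ 80550.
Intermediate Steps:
s(p, H) = -9/(-5 + p)
m(U, q) = U - 9*q/(-5 + U + q) (m(U, q) = U + (-9/(-5 + (U + q)))*q = U + (-9/(-5 + U + q))*q = U - 9*q/(-5 + U + q))
(332984 - 252479) + m(52, 180) = (332984 - 252479) + (-9*180 + 52*(-5 + 52 + 180))/(-5 + 52 + 180) = 80505 + (-1620 + 52*227)/227 = 80505 + (-1620 + 11804)/227 = 80505 + (1/227)*10184 = 80505 + 10184/227 = 18284819/227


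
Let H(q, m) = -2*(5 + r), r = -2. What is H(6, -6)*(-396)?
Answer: 2376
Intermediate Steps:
H(q, m) = -6 (H(q, m) = -2*(5 - 2) = -2*3 = -6)
H(6, -6)*(-396) = -6*(-396) = 2376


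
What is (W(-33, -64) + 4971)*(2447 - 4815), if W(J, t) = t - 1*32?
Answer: -11544000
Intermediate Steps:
W(J, t) = -32 + t (W(J, t) = t - 32 = -32 + t)
(W(-33, -64) + 4971)*(2447 - 4815) = ((-32 - 64) + 4971)*(2447 - 4815) = (-96 + 4971)*(-2368) = 4875*(-2368) = -11544000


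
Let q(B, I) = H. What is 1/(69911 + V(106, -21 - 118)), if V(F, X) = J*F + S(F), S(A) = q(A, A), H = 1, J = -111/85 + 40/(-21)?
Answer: 1785/124185434 ≈ 1.4374e-5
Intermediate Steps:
J = -5731/1785 (J = -111*1/85 + 40*(-1/21) = -111/85 - 40/21 = -5731/1785 ≈ -3.2106)
q(B, I) = 1
S(A) = 1
V(F, X) = 1 - 5731*F/1785 (V(F, X) = -5731*F/1785 + 1 = 1 - 5731*F/1785)
1/(69911 + V(106, -21 - 118)) = 1/(69911 + (1 - 5731/1785*106)) = 1/(69911 + (1 - 607486/1785)) = 1/(69911 - 605701/1785) = 1/(124185434/1785) = 1785/124185434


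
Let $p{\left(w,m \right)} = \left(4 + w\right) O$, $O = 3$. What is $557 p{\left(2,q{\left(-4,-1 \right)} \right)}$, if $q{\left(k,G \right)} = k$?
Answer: $10026$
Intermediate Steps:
$p{\left(w,m \right)} = 12 + 3 w$ ($p{\left(w,m \right)} = \left(4 + w\right) 3 = 12 + 3 w$)
$557 p{\left(2,q{\left(-4,-1 \right)} \right)} = 557 \left(12 + 3 \cdot 2\right) = 557 \left(12 + 6\right) = 557 \cdot 18 = 10026$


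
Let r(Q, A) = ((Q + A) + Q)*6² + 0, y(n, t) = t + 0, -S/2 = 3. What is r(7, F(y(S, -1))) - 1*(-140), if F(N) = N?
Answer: 608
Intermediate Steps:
S = -6 (S = -2*3 = -6)
y(n, t) = t
r(Q, A) = 36*A + 72*Q (r(Q, A) = ((A + Q) + Q)*36 + 0 = (A + 2*Q)*36 + 0 = (36*A + 72*Q) + 0 = 36*A + 72*Q)
r(7, F(y(S, -1))) - 1*(-140) = (36*(-1) + 72*7) - 1*(-140) = (-36 + 504) + 140 = 468 + 140 = 608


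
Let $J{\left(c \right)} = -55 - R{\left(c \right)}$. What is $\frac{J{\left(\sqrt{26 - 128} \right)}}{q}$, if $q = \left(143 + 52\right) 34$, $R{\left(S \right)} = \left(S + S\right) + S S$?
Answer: $\frac{47}{6630} - \frac{i \sqrt{102}}{3315} \approx 0.007089 - 0.0030466 i$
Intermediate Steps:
$R{\left(S \right)} = S^{2} + 2 S$ ($R{\left(S \right)} = 2 S + S^{2} = S^{2} + 2 S$)
$J{\left(c \right)} = -55 - c \left(2 + c\right)$
$q = 6630$ ($q = 195 \cdot 34 = 6630$)
$\frac{J{\left(\sqrt{26 - 128} \right)}}{q} = \frac{-55 - \sqrt{26 - 128} \left(2 + \sqrt{26 - 128}\right)}{6630} = \left(-55 - \sqrt{-102} \left(2 + \sqrt{-102}\right)\right) \frac{1}{6630} = \left(-55 - i \sqrt{102} \left(2 + i \sqrt{102}\right)\right) \frac{1}{6630} = - \frac{11}{1326} - \frac{i \sqrt{102} \left(2 + i \sqrt{102}\right)}{6630}$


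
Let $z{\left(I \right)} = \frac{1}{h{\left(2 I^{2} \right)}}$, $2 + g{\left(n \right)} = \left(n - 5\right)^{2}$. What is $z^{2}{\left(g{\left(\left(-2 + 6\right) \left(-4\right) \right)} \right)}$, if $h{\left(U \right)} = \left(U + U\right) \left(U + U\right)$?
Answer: $\frac{1}{353147492767870953799936} \approx 2.8317 \cdot 10^{-24}$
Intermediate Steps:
$h{\left(U \right)} = 4 U^{2}$ ($h{\left(U \right)} = 2 U 2 U = 4 U^{2}$)
$g{\left(n \right)} = -2 + \left(-5 + n\right)^{2}$ ($g{\left(n \right)} = -2 + \left(n - 5\right)^{2} = -2 + \left(-5 + n\right)^{2}$)
$z{\left(I \right)} = \frac{1}{16 I^{4}}$ ($z{\left(I \right)} = \frac{1}{4 \left(2 I^{2}\right)^{2}} = \frac{1}{4 \cdot 4 I^{4}} = \frac{1}{16 I^{4}}$)
$z^{2}{\left(g{\left(\left(-2 + 6\right) \left(-4\right) \right)} \right)} = \left(\frac{1}{16 \left(-2 + \left(-5 + \left(-2 + 6\right) \left(-4\right)\right)^{2}\right)^{4}}\right)^{2} = \left(\frac{1}{16 \left(-2 + \left(-5 + 4 \left(-4\right)\right)^{2}\right)^{4}}\right)^{2} = \left(\frac{1}{16 \left(-2 + \left(-5 - 16\right)^{2}\right)^{4}}\right)^{2} = \left(\frac{1}{16 \left(-2 + \left(-21\right)^{2}\right)^{4}}\right)^{2} = \left(\frac{1}{16 \left(-2 + 441\right)^{4}}\right)^{2} = \left(\frac{1}{16 \cdot 37141383841}\right)^{2} = \left(\frac{1}{16} \cdot \frac{1}{37141383841}\right)^{2} = \left(\frac{1}{594262141456}\right)^{2} = \frac{1}{353147492767870953799936}$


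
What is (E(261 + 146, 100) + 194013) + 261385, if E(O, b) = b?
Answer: 455498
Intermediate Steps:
(E(261 + 146, 100) + 194013) + 261385 = (100 + 194013) + 261385 = 194113 + 261385 = 455498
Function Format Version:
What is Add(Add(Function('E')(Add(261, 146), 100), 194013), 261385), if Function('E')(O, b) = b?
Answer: 455498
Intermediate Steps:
Add(Add(Function('E')(Add(261, 146), 100), 194013), 261385) = Add(Add(100, 194013), 261385) = Add(194113, 261385) = 455498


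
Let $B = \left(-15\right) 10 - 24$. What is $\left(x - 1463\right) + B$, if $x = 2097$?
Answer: $460$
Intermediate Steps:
$B = -174$ ($B = -150 - 24 = -174$)
$\left(x - 1463\right) + B = \left(2097 - 1463\right) - 174 = 634 - 174 = 460$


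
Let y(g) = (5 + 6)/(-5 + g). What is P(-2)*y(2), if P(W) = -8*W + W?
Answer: -154/3 ≈ -51.333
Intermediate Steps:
P(W) = -7*W
y(g) = 11/(-5 + g)
P(-2)*y(2) = (-7*(-2))*(11/(-5 + 2)) = 14*(11/(-3)) = 14*(11*(-⅓)) = 14*(-11/3) = -154/3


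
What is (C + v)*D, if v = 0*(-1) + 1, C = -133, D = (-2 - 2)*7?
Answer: 3696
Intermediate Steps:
D = -28 (D = -4*7 = -28)
v = 1 (v = 0 + 1 = 1)
(C + v)*D = (-133 + 1)*(-28) = -132*(-28) = 3696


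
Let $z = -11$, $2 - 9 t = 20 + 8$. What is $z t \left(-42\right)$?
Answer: $- \frac{4004}{3} \approx -1334.7$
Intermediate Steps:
$t = - \frac{26}{9}$ ($t = \frac{2}{9} - \frac{20 + 8}{9} = \frac{2}{9} - \frac{28}{9} = - \frac{26}{9} \approx -2.8889$)
$z t \left(-42\right) = \left(-11\right) \left(- \frac{26}{9}\right) \left(-42\right) = \frac{286}{9} \left(-42\right) = - \frac{4004}{3}$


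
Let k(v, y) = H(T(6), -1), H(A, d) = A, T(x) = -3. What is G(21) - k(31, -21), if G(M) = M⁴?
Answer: 194484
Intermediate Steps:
k(v, y) = -3
G(21) - k(31, -21) = 21⁴ - 1*(-3) = 194481 + 3 = 194484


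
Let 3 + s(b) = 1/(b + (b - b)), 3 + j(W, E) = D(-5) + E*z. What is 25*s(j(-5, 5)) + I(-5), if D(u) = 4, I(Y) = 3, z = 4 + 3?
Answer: -2567/36 ≈ -71.306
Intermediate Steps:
z = 7
j(W, E) = 1 + 7*E (j(W, E) = -3 + (4 + E*7) = -3 + (4 + 7*E) = 1 + 7*E)
s(b) = -3 + 1/b (s(b) = -3 + 1/(b + (b - b)) = -3 + 1/(b + 0) = -3 + 1/b)
25*s(j(-5, 5)) + I(-5) = 25*(-3 + 1/(1 + 7*5)) + 3 = 25*(-3 + 1/(1 + 35)) + 3 = 25*(-3 + 1/36) + 3 = 25*(-107/36) + 3 = -2675/36 + 3 = -2567/36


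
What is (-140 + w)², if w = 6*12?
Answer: 4624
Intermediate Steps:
w = 72
(-140 + w)² = (-140 + 72)² = (-68)² = 4624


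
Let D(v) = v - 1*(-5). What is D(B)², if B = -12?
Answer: 49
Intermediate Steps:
D(v) = 5 + v (D(v) = v + 5 = 5 + v)
D(B)² = (5 - 12)² = (-7)² = 49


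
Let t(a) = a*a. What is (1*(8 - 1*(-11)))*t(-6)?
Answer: 684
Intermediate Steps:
t(a) = a²
(1*(8 - 1*(-11)))*t(-6) = (1*(8 - 1*(-11)))*(-6)² = (1*(8 + 11))*36 = (1*19)*36 = 19*36 = 684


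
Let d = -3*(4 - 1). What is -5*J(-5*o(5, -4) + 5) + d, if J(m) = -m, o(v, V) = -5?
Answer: 141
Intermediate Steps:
d = -9 (d = -3*3 = -9)
-5*J(-5*o(5, -4) + 5) + d = -(-5)*(-5*(-5) + 5) - 9 = -(-5)*(25 + 5) - 9 = -(-5)*30 - 9 = -5*(-30) - 9 = 150 - 9 = 141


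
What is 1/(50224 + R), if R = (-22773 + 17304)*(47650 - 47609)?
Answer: -1/174005 ≈ -5.7470e-6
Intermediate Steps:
R = -224229 (R = -5469*41 = -224229)
1/(50224 + R) = 1/(50224 - 224229) = 1/(-174005) = -1/174005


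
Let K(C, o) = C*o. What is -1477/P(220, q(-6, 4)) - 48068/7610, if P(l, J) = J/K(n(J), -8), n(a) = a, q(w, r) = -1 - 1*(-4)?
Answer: 44935846/3805 ≈ 11810.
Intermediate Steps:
q(w, r) = 3 (q(w, r) = -1 + 4 = 3)
P(l, J) = -⅛ (P(l, J) = J/((J*(-8))) = J/((-8*J)) = J*(-1/(8*J)) = -⅛)
-1477/P(220, q(-6, 4)) - 48068/7610 = -1477/(-⅛) - 48068/7610 = -1477*(-8) - 48068*1/7610 = 11816 - 24034/3805 = 44935846/3805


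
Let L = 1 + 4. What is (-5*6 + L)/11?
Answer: -25/11 ≈ -2.2727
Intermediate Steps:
L = 5
(-5*6 + L)/11 = (-5*6 + 5)/11 = (-30 + 5)*(1/11) = -25*1/11 = -25/11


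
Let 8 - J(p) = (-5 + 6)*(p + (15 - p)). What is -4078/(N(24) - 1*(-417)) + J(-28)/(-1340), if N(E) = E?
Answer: -5461433/590940 ≈ -9.2419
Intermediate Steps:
J(p) = -7 (J(p) = 8 - (-5 + 6)*(p + (15 - p)) = 8 - 15 = -7)
-4078/(N(24) - 1*(-417)) + J(-28)/(-1340) = -4078/(24 - 1*(-417)) - 7/(-1340) = -4078/(24 + 417) - 7*(-1/1340) = -4078/441 + 7/1340 = -5461433/590940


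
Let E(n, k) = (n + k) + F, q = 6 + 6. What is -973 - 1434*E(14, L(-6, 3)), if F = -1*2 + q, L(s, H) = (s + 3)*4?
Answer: -18181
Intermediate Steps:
q = 12
L(s, H) = 12 + 4*s (L(s, H) = (3 + s)*4 = 12 + 4*s)
F = 10 (F = -1*2 + 12 = -2 + 12 = 10)
E(n, k) = 10 + k + n (E(n, k) = (n + k) + 10 = (k + n) + 10 = 10 + k + n)
-973 - 1434*E(14, L(-6, 3)) = -973 - 1434*(10 + (12 + 4*(-6)) + 14) = -973 - 1434*(10 + (12 - 24) + 14) = -973 - 1434*(10 - 12 + 14) = -973 - 1434*12 = -973 - 17208 = -18181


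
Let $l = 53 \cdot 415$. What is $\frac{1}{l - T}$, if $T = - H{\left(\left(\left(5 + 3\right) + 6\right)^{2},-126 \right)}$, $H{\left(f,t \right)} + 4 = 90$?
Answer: $\frac{1}{22081} \approx 4.5288 \cdot 10^{-5}$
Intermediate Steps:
$H{\left(f,t \right)} = 86$ ($H{\left(f,t \right)} = -4 + 90 = 86$)
$T = -86$ ($T = \left(-1\right) 86 = -86$)
$l = 21995$
$\frac{1}{l - T} = \frac{1}{21995 - -86} = \frac{1}{21995 + 86} = \frac{1}{22081}$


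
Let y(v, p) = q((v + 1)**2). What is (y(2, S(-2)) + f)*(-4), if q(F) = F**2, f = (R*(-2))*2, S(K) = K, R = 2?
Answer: -292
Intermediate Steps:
f = -8 (f = (2*(-2))*2 = -4*2 = -8)
y(v, p) = (1 + v)**4 (y(v, p) = ((v + 1)**2)**2 = ((1 + v)**2)**2 = (1 + v)**4)
(y(2, S(-2)) + f)*(-4) = ((1 + 2)**4 - 8)*(-4) = (3**4 - 8)*(-4) = (81 - 8)*(-4) = 73*(-4) = -292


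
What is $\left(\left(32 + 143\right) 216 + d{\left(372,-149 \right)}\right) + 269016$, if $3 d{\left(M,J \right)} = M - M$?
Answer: $306816$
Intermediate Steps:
$d{\left(M,J \right)} = 0$ ($d{\left(M,J \right)} = \frac{M - M}{3} = \frac{1}{3} \cdot 0 = 0$)
$\left(\left(32 + 143\right) 216 + d{\left(372,-149 \right)}\right) + 269016 = \left(\left(32 + 143\right) 216 + 0\right) + 269016 = \left(175 \cdot 216 + 0\right) + 269016 = \left(37800 + 0\right) + 269016 = 37800 + 269016 = 306816$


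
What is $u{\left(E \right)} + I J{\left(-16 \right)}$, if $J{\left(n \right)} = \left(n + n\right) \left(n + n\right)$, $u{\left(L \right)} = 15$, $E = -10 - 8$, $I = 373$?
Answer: $381967$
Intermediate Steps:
$E = -18$
$J{\left(n \right)} = 4 n^{2}$ ($J{\left(n \right)} = 2 n 2 n = 4 n^{2}$)
$u{\left(E \right)} + I J{\left(-16 \right)} = 15 + 373 \cdot 4 \left(-16\right)^{2} = 15 + 373 \cdot 4 \cdot 256 = 15 + 373 \cdot 1024 = 15 + 381952 = 381967$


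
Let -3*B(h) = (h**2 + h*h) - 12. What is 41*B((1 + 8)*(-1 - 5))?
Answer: -79540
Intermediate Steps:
B(h) = 4 - 2*h**2/3 (B(h) = -((h**2 + h*h) - 12)/3 = -((h**2 + h**2) - 12)/3 = -(2*h**2 - 12)/3 = -(-12 + 2*h**2)/3 = 4 - 2*h**2/3)
41*B((1 + 8)*(-1 - 5)) = 41*(4 - 2*(1 + 8)**2*(-1 - 5)**2/3) = 41*(4 - 2*(9*(-6))**2/3) = 41*(4 - 2/3*(-54)**2) = 41*(4 - 2/3*2916) = 41*(4 - 1944) = 41*(-1940) = -79540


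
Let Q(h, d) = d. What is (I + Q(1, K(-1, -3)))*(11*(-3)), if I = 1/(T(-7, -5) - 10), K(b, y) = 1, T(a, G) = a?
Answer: -528/17 ≈ -31.059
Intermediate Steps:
I = -1/17 (I = 1/(-7 - 10) = 1/(-17) = -1/17 ≈ -0.058824)
(I + Q(1, K(-1, -3)))*(11*(-3)) = (-1/17 + 1)*(11*(-3)) = (16/17)*(-33) = -528/17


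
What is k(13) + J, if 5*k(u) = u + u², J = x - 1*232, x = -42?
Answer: -1188/5 ≈ -237.60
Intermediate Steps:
J = -274 (J = -42 - 1*232 = -42 - 232 = -274)
k(u) = u/5 + u²/5 (k(u) = (u + u²)/5 = u/5 + u²/5)
k(13) + J = (⅕)*13*(1 + 13) - 274 = (⅕)*13*14 - 274 = 182/5 - 274 = -1188/5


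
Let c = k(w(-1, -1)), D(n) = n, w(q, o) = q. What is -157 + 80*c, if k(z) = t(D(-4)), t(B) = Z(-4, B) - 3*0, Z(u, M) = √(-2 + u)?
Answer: -157 + 80*I*√6 ≈ -157.0 + 195.96*I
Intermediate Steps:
t(B) = I*√6 (t(B) = √(-2 - 4) - 3*0 = √(-6) + 0 = I*√6 + 0 = I*√6)
k(z) = I*√6
c = I*√6 ≈ 2.4495*I
-157 + 80*c = -157 + 80*(I*√6) = -157 + 80*I*√6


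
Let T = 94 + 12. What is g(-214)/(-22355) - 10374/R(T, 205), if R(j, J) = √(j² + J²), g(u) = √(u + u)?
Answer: -798*√53261/4097 - 2*I*√107/22355 ≈ -44.951 - 0.00092544*I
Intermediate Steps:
g(u) = √2*√u (g(u) = √(2*u) = √2*√u)
T = 106
R(j, J) = √(J² + j²)
g(-214)/(-22355) - 10374/R(T, 205) = (√2*√(-214))/(-22355) - 10374/√(205² + 106²) = (√2*(I*√214))*(-1/22355) - 10374/√(42025 + 11236) = (2*I*√107)*(-1/22355) - 10374*√53261/53261 = -2*I*√107/22355 - 798*√53261/4097 = -798*√53261/4097 - 2*I*√107/22355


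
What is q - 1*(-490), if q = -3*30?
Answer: 400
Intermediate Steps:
q = -90
q - 1*(-490) = -90 - 1*(-490) = -90 + 490 = 400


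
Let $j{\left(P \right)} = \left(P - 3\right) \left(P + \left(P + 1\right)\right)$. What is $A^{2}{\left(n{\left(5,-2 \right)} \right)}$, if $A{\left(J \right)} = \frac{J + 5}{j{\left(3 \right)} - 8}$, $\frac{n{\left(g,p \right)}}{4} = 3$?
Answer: $\frac{289}{64} \approx 4.5156$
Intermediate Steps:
$j{\left(P \right)} = \left(1 + 2 P\right) \left(-3 + P\right)$ ($j{\left(P \right)} = \left(-3 + P\right) \left(P + \left(1 + P\right)\right) = \left(-3 + P\right) \left(1 + 2 P\right) = \left(1 + 2 P\right) \left(-3 + P\right)$)
$n{\left(g,p \right)} = 12$ ($n{\left(g,p \right)} = 4 \cdot 3 = 12$)
$A{\left(J \right)} = - \frac{5}{8} - \frac{J}{8}$ ($A{\left(J \right)} = \frac{J + 5}{\left(-3 - 15 + 2 \cdot 3^{2}\right) - 8} = \frac{5 + J}{\left(-3 - 15 + 2 \cdot 9\right) - 8} = \frac{5 + J}{\left(-3 - 15 + 18\right) - 8} = \frac{5 + J}{0 - 8} = \frac{5 + J}{-8} = \left(5 + J\right) \left(- \frac{1}{8}\right) = - \frac{5}{8} - \frac{J}{8}$)
$A^{2}{\left(n{\left(5,-2 \right)} \right)} = \left(- \frac{5}{8} - \frac{3}{2}\right)^{2} = \left(- \frac{17}{8}\right)^{2} = \frac{289}{64}$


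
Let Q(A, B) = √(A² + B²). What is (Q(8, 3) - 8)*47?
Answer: -376 + 47*√73 ≈ 25.568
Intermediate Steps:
(Q(8, 3) - 8)*47 = (√(8² + 3²) - 8)*47 = (√(64 + 9) - 8)*47 = (√73 - 8)*47 = (-8 + √73)*47 = -376 + 47*√73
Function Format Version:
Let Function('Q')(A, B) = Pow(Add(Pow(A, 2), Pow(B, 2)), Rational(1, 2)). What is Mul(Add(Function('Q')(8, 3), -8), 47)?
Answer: Add(-376, Mul(47, Pow(73, Rational(1, 2)))) ≈ 25.568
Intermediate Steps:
Mul(Add(Function('Q')(8, 3), -8), 47) = Mul(Add(Pow(Add(Pow(8, 2), Pow(3, 2)), Rational(1, 2)), -8), 47) = Mul(Add(Pow(Add(64, 9), Rational(1, 2)), -8), 47) = Mul(Add(Pow(73, Rational(1, 2)), -8), 47) = Mul(Add(-8, Pow(73, Rational(1, 2))), 47) = Add(-376, Mul(47, Pow(73, Rational(1, 2))))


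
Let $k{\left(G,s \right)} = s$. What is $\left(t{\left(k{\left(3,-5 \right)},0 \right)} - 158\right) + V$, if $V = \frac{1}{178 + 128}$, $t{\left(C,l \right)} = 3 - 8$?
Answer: $- \frac{49877}{306} \approx -163.0$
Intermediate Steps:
$t{\left(C,l \right)} = -5$
$V = \frac{1}{306} \approx 0.003268$
$\left(t{\left(k{\left(3,-5 \right)},0 \right)} - 158\right) + V = \left(-5 - 158\right) + \frac{1}{306} = -163 + \frac{1}{306} = - \frac{49877}{306}$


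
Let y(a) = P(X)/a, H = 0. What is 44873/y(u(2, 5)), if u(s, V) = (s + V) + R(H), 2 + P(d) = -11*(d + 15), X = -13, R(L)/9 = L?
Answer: -314111/24 ≈ -13088.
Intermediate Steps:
R(L) = 9*L
P(d) = -167 - 11*d (P(d) = -2 - 11*(d + 15) = -2 - 11*(15 + d) = -2 + (-165 - 11*d) = -167 - 11*d)
u(s, V) = V + s (u(s, V) = (s + V) + 9*0 = (V + s) + 0 = V + s)
y(a) = -24/a (y(a) = (-167 - 11*(-13))/a = (-167 + 143)/a = -24/a)
44873/y(u(2, 5)) = 44873/((-24/(5 + 2))) = 44873/((-24/7)) = 44873/((-24*1/7)) = 44873/(-24/7) = 44873*(-7/24) = -314111/24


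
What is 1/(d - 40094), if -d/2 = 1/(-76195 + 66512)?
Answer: -9683/388230200 ≈ -2.4941e-5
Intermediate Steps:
d = 2/9683 (d = -2/(-76195 + 66512) = -2/(-9683) = -2*(-1/9683) = 2/9683 ≈ 0.00020655)
1/(d - 40094) = 1/(2/9683 - 40094) = 1/(-388230200/9683) = -9683/388230200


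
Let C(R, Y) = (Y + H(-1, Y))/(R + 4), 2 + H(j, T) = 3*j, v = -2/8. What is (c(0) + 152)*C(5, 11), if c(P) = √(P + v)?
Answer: 304/3 + I/3 ≈ 101.33 + 0.33333*I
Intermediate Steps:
v = -¼ (v = -2*⅛ = -¼ ≈ -0.25000)
H(j, T) = -2 + 3*j
C(R, Y) = (-5 + Y)/(4 + R) (C(R, Y) = (Y + (-2 + 3*(-1)))/(R + 4) = (Y + (-2 - 3))/(4 + R) = (Y - 5)/(4 + R) = (-5 + Y)/(4 + R))
c(P) = √(-¼ + P) (c(P) = √(P - ¼) = √(-¼ + P))
(c(0) + 152)*C(5, 11) = (√(-1 + 4*0)/2 + 152)*((-5 + 11)/(4 + 5)) = (√(-1 + 0)/2 + 152)*(6/9) = (√(-1)/2 + 152)*((⅑)*6) = (I/2 + 152)*(⅔) = (152 + I/2)*(⅔) = 304/3 + I/3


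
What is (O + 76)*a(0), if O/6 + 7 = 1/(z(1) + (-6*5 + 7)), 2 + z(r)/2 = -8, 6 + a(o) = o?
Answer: -8736/43 ≈ -203.16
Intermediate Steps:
a(o) = -6 + o
z(r) = -20 (z(r) = -4 + 2*(-8) = -4 - 16 = -20)
O = -1812/43 (O = -42 + 6/(-20 + (-6*5 + 7)) = -42 + 6/(-20 + (-30 + 7)) = -42 + 6/(-20 - 23) = -42 + 6/(-43) = -42 + 6*(-1/43) = -42 - 6/43 = -1812/43 ≈ -42.140)
(O + 76)*a(0) = (-1812/43 + 76)*(-6 + 0) = (1456/43)*(-6) = -8736/43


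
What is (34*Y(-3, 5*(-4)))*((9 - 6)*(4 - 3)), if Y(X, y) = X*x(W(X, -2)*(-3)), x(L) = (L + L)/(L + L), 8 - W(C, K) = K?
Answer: -306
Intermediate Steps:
W(C, K) = 8 - K
x(L) = 1 (x(L) = (2*L)/((2*L)) = (2*L)*(1/(2*L)) = 1)
Y(X, y) = X (Y(X, y) = X*1 = X)
(34*Y(-3, 5*(-4)))*((9 - 6)*(4 - 3)) = (34*(-3))*((9 - 6)*(4 - 3)) = -306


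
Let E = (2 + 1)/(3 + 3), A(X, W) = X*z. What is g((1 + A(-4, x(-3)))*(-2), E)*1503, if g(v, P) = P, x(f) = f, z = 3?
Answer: 1503/2 ≈ 751.50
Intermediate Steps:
A(X, W) = 3*X (A(X, W) = X*3 = 3*X)
E = 1/2 (E = 3/6 = 3*(1/6) = 1/2 ≈ 0.50000)
g((1 + A(-4, x(-3)))*(-2), E)*1503 = (1/2)*1503 = 1503/2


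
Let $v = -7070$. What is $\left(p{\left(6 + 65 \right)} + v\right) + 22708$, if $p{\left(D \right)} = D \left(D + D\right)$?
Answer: $25720$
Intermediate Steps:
$p{\left(D \right)} = 2 D^{2}$ ($p{\left(D \right)} = D 2 D = 2 D^{2}$)
$\left(p{\left(6 + 65 \right)} + v\right) + 22708 = \left(2 \left(6 + 65\right)^{2} - 7070\right) + 22708 = \left(2 \cdot 71^{2} - 7070\right) + 22708 = \left(2 \cdot 5041 - 7070\right) + 22708 = \left(10082 - 7070\right) + 22708 = 3012 + 22708 = 25720$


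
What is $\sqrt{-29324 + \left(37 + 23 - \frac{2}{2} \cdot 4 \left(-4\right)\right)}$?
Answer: $11 i \sqrt{239} \approx 170.06 i$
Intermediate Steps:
$\sqrt{-29324 + \left(37 + 23 - \frac{2}{2} \cdot 4 \left(-4\right)\right)} = \sqrt{-29324 + \left(37 + 23 \left(-2\right) \frac{1}{2} \cdot 4 \left(-4\right)\right)} = \sqrt{-29324 + \left(37 + 23 \left(-1\right) 4 \left(-4\right)\right)} = \sqrt{-29324 + \left(37 + 23 \left(\left(-4\right) \left(-4\right)\right)\right)} = \sqrt{-29324 + \left(37 + 23 \cdot 16\right)} = \sqrt{-29324 + \left(37 + 368\right)} = \sqrt{-29324 + 405} = \sqrt{-28919} = 11 i \sqrt{239}$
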